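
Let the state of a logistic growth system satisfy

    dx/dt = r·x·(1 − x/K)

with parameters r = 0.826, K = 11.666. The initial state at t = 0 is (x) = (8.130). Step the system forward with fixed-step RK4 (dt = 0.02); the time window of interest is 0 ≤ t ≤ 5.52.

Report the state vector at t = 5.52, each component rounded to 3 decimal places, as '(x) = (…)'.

t=0.000: state=(8.130)
step 1 (dt=0.02): k1=(2.035), k2=(2.029), k3=(2.029), k4=(2.022); state += dt/6·(k1+2k2+2k3+k4)
t=0.020: state=(8.171)
t=0.040: state=(8.211)
t=0.060: state=(8.251)
continuing one RK4 step at a time; state shown every 10 steps (Δt=0.2):
t=0.200: state=(8.523)
t=0.400: state=(8.888)
t=0.600: state=(9.222)
t=0.800: state=(9.526)
t=1.000: state=(9.800)
t=1.200: state=(10.045)
t=1.400: state=(10.262)
t=1.600: state=(10.453)
t=1.800: state=(10.622)
t=2.000: state=(10.768)
t=2.200: state=(10.896)
t=2.400: state=(11.007)
t=2.600: state=(11.102)
t=2.800: state=(11.184)
t=3.000: state=(11.255)
t=3.200: state=(11.316)
t=3.400: state=(11.368)
t=3.600: state=(11.412)
t=3.800: state=(11.450)
t=4.000: state=(11.483)
t=4.200: state=(11.510)
t=4.400: state=(11.534)
t=4.600: state=(11.554)
t=4.800: state=(11.571)
t=5.000: state=(11.585)
t=5.200: state=(11.597)
t=5.400: state=(11.608)
t=5.520: state=(11.613)

(x) = (11.613)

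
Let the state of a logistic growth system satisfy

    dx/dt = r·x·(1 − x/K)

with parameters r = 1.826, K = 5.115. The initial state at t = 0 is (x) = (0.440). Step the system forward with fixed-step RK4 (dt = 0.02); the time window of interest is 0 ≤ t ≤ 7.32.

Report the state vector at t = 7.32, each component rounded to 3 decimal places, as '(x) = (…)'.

t=0.000: state=(0.440)
step 1 (dt=0.02): k1=(0.734), k2=(0.745), k3=(0.746), k4=(0.757); state += dt/6·(k1+2k2+2k3+k4)
t=0.020: state=(0.455)
t=0.040: state=(0.470)
t=0.060: state=(0.486)
continuing one RK4 step at a time; state shown every 25 steps (Δt=0.5):
t=0.500: state=(0.972)
t=1.000: state=(1.887)
t=1.500: state=(3.032)
t=2.000: state=(4.010)
t=2.500: state=(4.606)
t=3.000: state=(4.898)
t=3.500: state=(5.025)
t=4.000: state=(5.079)
t=4.500: state=(5.100)
t=5.000: state=(5.109)
t=5.500: state=(5.113)
t=6.000: state=(5.114)
t=6.500: state=(5.115)
t=7.000: state=(5.115)
t=7.320: state=(5.115)

(x) = (5.115)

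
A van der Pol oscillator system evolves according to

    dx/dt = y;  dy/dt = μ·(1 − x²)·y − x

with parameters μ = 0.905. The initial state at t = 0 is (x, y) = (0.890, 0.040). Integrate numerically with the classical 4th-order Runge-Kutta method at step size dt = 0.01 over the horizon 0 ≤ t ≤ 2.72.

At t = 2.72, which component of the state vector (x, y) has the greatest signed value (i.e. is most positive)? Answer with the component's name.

t=0.000: state=(0.890, 0.040)
step 1 (dt=0.01): k1=(0.040, -0.882), k2=(0.036, -0.884), k3=(0.036, -0.883), k4=(0.031, -0.885); state += dt/6·(k1+2k2+2k3+k4)
t=0.010: state=(0.890, 0.031)
t=0.020: state=(0.891, 0.022)
t=0.030: state=(0.891, 0.013)
continuing one RK4 step at a time; state shown every 10 steps (Δt=0.1):
t=0.100: state=(0.890, -0.049)
t=0.200: state=(0.880, -0.140)
t=0.300: state=(0.862, -0.231)
t=0.400: state=(0.834, -0.323)
t=0.500: state=(0.797, -0.415)
t=0.600: state=(0.751, -0.510)
t=0.700: state=(0.695, -0.606)
t=0.800: state=(0.629, -0.706)
t=0.900: state=(0.554, -0.810)
t=1.000: state=(0.467, -0.918)
t=1.100: state=(0.370, -1.033)
t=1.200: state=(0.261, -1.154)
t=1.300: state=(0.139, -1.279)
t=1.400: state=(0.005, -1.407)
t=1.500: state=(-0.142, -1.533)
t=1.600: state=(-0.302, -1.647)
t=1.700: state=(-0.471, -1.739)
t=1.800: state=(-0.648, -1.793)
t=1.900: state=(-0.828, -1.792)
t=2.000: state=(-1.004, -1.726)
t=2.100: state=(-1.171, -1.589)
t=2.200: state=(-1.320, -1.390)
t=2.300: state=(-1.447, -1.146)
t=2.400: state=(-1.549, -0.882)
t=2.500: state=(-1.624, -0.620)
t=2.600: state=(-1.673, -0.378)
t=2.700: state=(-1.700, -0.164)
t=2.720: state=(-1.703, -0.125)
compare at T: x=-1.703, y=-0.125

largest component: y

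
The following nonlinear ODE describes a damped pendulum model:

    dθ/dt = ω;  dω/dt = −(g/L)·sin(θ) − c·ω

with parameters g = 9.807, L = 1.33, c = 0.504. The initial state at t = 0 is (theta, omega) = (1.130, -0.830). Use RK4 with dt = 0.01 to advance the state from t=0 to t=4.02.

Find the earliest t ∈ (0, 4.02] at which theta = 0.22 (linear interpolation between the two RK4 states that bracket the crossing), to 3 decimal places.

t = 0.465

t=0.000: state=(1.130, -0.830)
step 1 (dt=0.01): k1=(-0.830, -6.251), k2=(-0.861, -6.222), k3=(-0.861, -6.221), k4=(-0.892, -6.192); state += dt/6·(k1+2k2+2k3+k4)
t=0.010: state=(1.121, -0.892)
t=0.020: state=(1.112, -0.954)
t=0.030: state=(1.102, -1.015)
continuing one RK4 step at a time; state shown every 20 steps (Δt=0.2):
t=0.200: state=(0.848, -1.931)
t=0.400: state=(0.389, -2.560)
t=0.460: state=(0.233, -2.617)
next step: t=0.470: state=(0.207, -2.620) — theta has crossed 0.22
linear interpolation between t=0.460 (0.23344) and t=0.470 (0.20725) → t≈0.465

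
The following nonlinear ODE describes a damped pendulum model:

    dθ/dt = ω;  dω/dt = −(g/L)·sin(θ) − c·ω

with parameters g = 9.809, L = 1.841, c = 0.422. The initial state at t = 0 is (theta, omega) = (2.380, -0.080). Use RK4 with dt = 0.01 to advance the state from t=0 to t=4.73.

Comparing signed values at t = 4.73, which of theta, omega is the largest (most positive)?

t=0.000: state=(2.380, -0.080)
step 1 (dt=0.01): k1=(-0.080, -3.643), k2=(-0.098, -3.637), k3=(-0.098, -3.637), k4=(-0.116, -3.631); state += dt/6·(k1+2k2+2k3+k4)
t=0.010: state=(2.379, -0.116)
t=0.020: state=(2.378, -0.153)
t=0.030: state=(2.376, -0.189)
continuing one RK4 step at a time; state shown every 20 steps (Δt=0.2):
t=0.200: state=(2.292, -0.802)
t=0.400: state=(2.056, -1.570)
t=0.600: state=(1.658, -2.414)
t=0.800: state=(1.093, -3.209)
t=1.000: state=(0.399, -3.631)
t=1.200: state=(-0.313, -3.371)
t=1.400: state=(-0.908, -2.506)
t=1.600: state=(-1.299, -1.387)
t=1.800: state=(-1.463, -0.269)
t=2.000: state=(-1.412, 0.768)
t=2.200: state=(-1.163, 1.688)
t=2.400: state=(-0.751, 2.386)
t=2.600: state=(-0.237, 2.673)
t=2.800: state=(0.282, 2.426)
t=3.000: state=(0.704, 1.736)
t=3.200: state=(0.962, 0.830)
t=3.400: state=(1.034, -0.105)
t=3.600: state=(0.926, -0.952)
t=3.800: state=(0.666, -1.610)
t=4.000: state=(0.303, -1.956)
t=4.200: state=(-0.089, -1.902)
t=4.400: state=(-0.433, -1.477)
t=4.600: state=(-0.664, -0.814)
t=4.730: state=(-0.739, -0.333)
compare at T: theta=-0.739, omega=-0.333

largest component: omega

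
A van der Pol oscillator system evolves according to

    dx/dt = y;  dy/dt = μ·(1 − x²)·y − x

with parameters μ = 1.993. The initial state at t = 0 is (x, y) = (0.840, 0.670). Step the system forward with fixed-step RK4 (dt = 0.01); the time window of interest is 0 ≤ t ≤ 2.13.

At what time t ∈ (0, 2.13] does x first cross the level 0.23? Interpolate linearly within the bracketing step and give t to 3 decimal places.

t=0.000: state=(0.840, 0.670)
step 1 (dt=0.01): k1=(0.670, -0.447), k2=(0.668, -0.459), k3=(0.668, -0.459), k4=(0.665, -0.471); state += dt/6·(k1+2k2+2k3+k4)
t=0.010: state=(0.847, 0.665)
t=0.020: state=(0.853, 0.661)
t=0.030: state=(0.860, 0.656)
continuing one RK4 step at a time; state shown every 10 steps (Δt=0.1):
t=0.100: state=(0.904, 0.613)
t=0.200: state=(0.962, 0.535)
t=0.300: state=(1.011, 0.439)
t=0.400: state=(1.049, 0.331)
t=0.500: state=(1.077, 0.217)
t=0.600: state=(1.093, 0.103)
t=0.700: state=(1.097, -0.008)
t=0.800: state=(1.091, -0.115)
t=0.900: state=(1.075, -0.218)
t=1.000: state=(1.048, -0.317)
t=1.100: state=(1.011, -0.416)
t=1.200: state=(0.964, -0.517)
t=1.300: state=(0.907, -0.625)
t=1.400: state=(0.839, -0.745)
t=1.500: state=(0.758, -0.883)
t=1.600: state=(0.662, -1.049)
t=1.700: state=(0.547, -1.255)
t=1.800: state=(0.409, -1.515)
t=1.900: state=(0.241, -1.845)
next step: t=1.910: state=(0.223, -1.883) — x has crossed 0.23
linear interpolation between t=1.900 (0.24132) and t=1.910 (0.22268) → t≈1.906

t = 1.906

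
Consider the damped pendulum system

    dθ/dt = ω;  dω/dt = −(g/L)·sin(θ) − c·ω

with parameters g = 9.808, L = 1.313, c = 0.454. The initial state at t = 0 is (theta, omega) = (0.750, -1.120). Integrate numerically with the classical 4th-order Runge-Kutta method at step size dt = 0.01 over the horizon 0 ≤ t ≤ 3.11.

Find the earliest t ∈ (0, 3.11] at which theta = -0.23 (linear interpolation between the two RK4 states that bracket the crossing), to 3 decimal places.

t=0.000: state=(0.750, -1.120)
step 1 (dt=0.01): k1=(-1.120, -4.583), k2=(-1.143, -4.542), k3=(-1.143, -4.542), k4=(-1.165, -4.500); state += dt/6·(k1+2k2+2k3+k4)
t=0.010: state=(0.739, -1.165)
t=0.020: state=(0.727, -1.210)
t=0.030: state=(0.714, -1.254)
continuing one RK4 step at a time; state shown every 20 steps (Δt=0.2):
t=0.200: state=(0.447, -1.836)
t=0.400: state=(0.051, -2.026)
t=0.540: state=(-0.221, -1.812)
next step: t=0.550: state=(-0.239, -1.787) — theta has crossed -0.23
linear interpolation between t=0.540 (-0.22078) and t=0.550 (-0.23877) → t≈0.545

t = 0.545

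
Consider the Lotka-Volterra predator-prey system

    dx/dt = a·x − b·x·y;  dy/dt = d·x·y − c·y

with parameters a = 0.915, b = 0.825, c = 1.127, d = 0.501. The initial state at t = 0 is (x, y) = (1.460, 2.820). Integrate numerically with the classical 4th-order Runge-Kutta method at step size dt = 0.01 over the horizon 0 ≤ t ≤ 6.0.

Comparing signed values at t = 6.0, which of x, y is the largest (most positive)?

largest component: x

t=0.000: state=(1.460, 2.820)
step 1 (dt=0.01): k1=(-2.061, -1.115), k2=(-2.040, -1.128), k3=(-2.040, -1.128), k4=(-2.019, -1.140); state += dt/6·(k1+2k2+2k3+k4)
t=0.010: state=(1.440, 2.809)
t=0.020: state=(1.420, 2.797)
t=0.030: state=(1.400, 2.785)
continuing one RK4 step at a time; state shown every 20 steps (Δt=0.2):
t=0.200: state=(1.124, 2.559)
t=0.400: state=(0.907, 2.259)
t=0.600: state=(0.769, 1.960)
t=0.800: state=(0.684, 1.682)
t=1.000: state=(0.635, 1.434)
t=1.200: state=(0.613, 1.218)
t=1.400: state=(0.612, 1.034)
t=1.600: state=(0.628, 0.878)
t=1.800: state=(0.659, 0.747)
t=2.000: state=(0.706, 0.639)
t=2.200: state=(0.769, 0.549)
t=2.400: state=(0.849, 0.475)
t=2.600: state=(0.947, 0.415)
t=2.800: state=(1.067, 0.366)
t=3.000: state=(1.210, 0.328)
t=3.200: state=(1.380, 0.298)
t=3.400: state=(1.581, 0.275)
t=3.600: state=(1.816, 0.261)
t=3.800: state=(2.091, 0.253)
t=4.000: state=(2.409, 0.253)
t=4.200: state=(2.772, 0.261)
t=4.400: state=(3.184, 0.281)
t=4.600: state=(3.640, 0.316)
t=4.800: state=(4.132, 0.372)
t=5.000: state=(4.635, 0.461)
t=5.200: state=(5.104, 0.599)
t=5.400: state=(5.461, 0.813)
t=5.600: state=(5.594, 1.132)
t=5.800: state=(5.383, 1.572)
t=6.000: state=(4.780, 2.094)
compare at T: x=4.780, y=2.094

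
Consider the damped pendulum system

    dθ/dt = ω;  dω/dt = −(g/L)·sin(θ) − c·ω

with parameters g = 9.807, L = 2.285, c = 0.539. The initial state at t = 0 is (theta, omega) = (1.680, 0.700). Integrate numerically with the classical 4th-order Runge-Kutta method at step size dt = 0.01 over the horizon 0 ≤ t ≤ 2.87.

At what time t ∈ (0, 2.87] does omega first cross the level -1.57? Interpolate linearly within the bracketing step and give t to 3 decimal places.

t = 0.568

t=0.000: state=(1.680, 0.700)
step 1 (dt=0.01): k1=(0.700, -4.644), k2=(0.677, -4.629), k3=(0.677, -4.630), k4=(0.654, -4.615); state += dt/6·(k1+2k2+2k3+k4)
t=0.010: state=(1.687, 0.654)
t=0.020: state=(1.693, 0.608)
t=0.030: state=(1.699, 0.562)
continuing one RK4 step at a time; state shown every 10 steps (Δt=0.1):
t=0.100: state=(1.727, 0.249)
t=0.200: state=(1.731, -0.176)
t=0.300: state=(1.693, -0.580)
t=0.400: state=(1.615, -0.966)
t=0.500: state=(1.500, -1.333)
t=0.560: state=(1.414, -1.542)
next step: t=0.570: state=(1.398, -1.576) — omega has crossed -1.57
linear interpolation between t=0.560 (-1.54220) and t=0.570 (-1.57614) → t≈0.568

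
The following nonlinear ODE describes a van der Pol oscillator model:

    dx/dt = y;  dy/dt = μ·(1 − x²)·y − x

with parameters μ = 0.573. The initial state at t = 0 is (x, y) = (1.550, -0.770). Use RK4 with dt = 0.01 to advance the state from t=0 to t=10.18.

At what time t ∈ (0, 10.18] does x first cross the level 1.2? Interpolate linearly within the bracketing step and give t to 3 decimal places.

t=0.000: state=(1.550, -0.770)
step 1 (dt=0.01): k1=(-0.770, -0.931), k2=(-0.775, -0.929), k3=(-0.775, -0.929), k4=(-0.779, -0.927); state += dt/6·(k1+2k2+2k3+k4)
t=0.010: state=(1.542, -0.779)
t=0.020: state=(1.534, -0.789)
t=0.030: state=(1.526, -0.798)
t=0.370: state=(1.203, -1.103)
next step: t=0.380: state=(1.192, -1.113) — x has crossed 1.2
linear interpolation between t=0.370 (1.20333) and t=0.380 (1.19225) → t≈0.373

t = 0.373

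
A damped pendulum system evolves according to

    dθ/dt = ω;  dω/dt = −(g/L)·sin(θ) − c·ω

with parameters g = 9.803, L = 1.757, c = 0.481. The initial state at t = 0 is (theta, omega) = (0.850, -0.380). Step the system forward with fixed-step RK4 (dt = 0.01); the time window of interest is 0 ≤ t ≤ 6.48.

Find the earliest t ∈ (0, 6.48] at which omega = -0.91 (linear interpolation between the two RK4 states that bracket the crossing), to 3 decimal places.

t = 0.142

t=0.000: state=(0.850, -0.380)
step 1 (dt=0.01): k1=(-0.380, -4.009), k2=(-0.400, -3.992), k3=(-0.400, -3.992), k4=(-0.420, -3.975); state += dt/6·(k1+2k2+2k3+k4)
t=0.010: state=(0.846, -0.420)
t=0.020: state=(0.842, -0.459)
t=0.030: state=(0.837, -0.499)
t=0.140: state=(0.759, -0.902)
next step: t=0.150: state=(0.750, -0.936) — omega has crossed -0.91
linear interpolation between t=0.140 (-0.90230) and t=0.150 (-0.93610) → t≈0.142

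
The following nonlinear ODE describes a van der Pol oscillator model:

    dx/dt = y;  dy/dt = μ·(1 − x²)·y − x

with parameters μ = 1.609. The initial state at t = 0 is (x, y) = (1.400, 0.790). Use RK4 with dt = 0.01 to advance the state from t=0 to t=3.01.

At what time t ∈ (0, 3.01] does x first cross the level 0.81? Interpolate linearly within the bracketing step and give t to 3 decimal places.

t=0.000: state=(1.400, 0.790)
step 1 (dt=0.01): k1=(0.790, -2.620), k2=(0.777, -2.618), k3=(0.777, -2.618), k4=(0.764, -2.614); state += dt/6·(k1+2k2+2k3+k4)
t=0.010: state=(1.408, 0.764)
t=0.020: state=(1.415, 0.738)
t=0.030: state=(1.423, 0.712)
continuing one RK4 step at a time; state shown every 10 steps (Δt=0.1):
t=0.100: state=(1.466, 0.534)
t=0.200: state=(1.508, 0.304)
t=0.300: state=(1.528, 0.110)
t=0.400: state=(1.531, -0.049)
t=0.500: state=(1.519, -0.177)
t=0.600: state=(1.496, -0.281)
t=0.700: state=(1.464, -0.367)
t=0.800: state=(1.423, -0.441)
t=0.900: state=(1.376, -0.507)
t=1.000: state=(1.322, -0.571)
t=1.100: state=(1.262, -0.636)
t=1.200: state=(1.195, -0.704)
t=1.300: state=(1.121, -0.779)
t=1.400: state=(1.039, -0.865)
t=1.500: state=(0.947, -0.966)
t=1.600: state=(0.845, -1.088)
t=1.630: state=(0.811, -1.130)
next step: t=1.640: state=(0.800, -1.145) — x has crossed 0.81
linear interpolation between t=1.630 (0.81131) and t=1.640 (0.79994) → t≈1.631

t = 1.631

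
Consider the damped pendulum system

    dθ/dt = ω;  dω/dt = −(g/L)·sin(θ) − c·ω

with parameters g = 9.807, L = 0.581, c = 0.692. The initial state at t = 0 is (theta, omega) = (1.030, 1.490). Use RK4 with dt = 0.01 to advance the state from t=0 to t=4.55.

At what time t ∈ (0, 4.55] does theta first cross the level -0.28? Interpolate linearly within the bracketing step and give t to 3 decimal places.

t = 0.614

t=0.000: state=(1.030, 1.490)
step 1 (dt=0.01): k1=(1.490, -15.502), k2=(1.412, -15.513), k3=(1.412, -15.509), k4=(1.335, -15.516); state += dt/6·(k1+2k2+2k3+k4)
t=0.010: state=(1.044, 1.335)
t=0.020: state=(1.057, 1.180)
t=0.030: state=(1.068, 1.025)
continuing one RK4 step at a time; state shown every 20 steps (Δt=0.2):
t=0.200: state=(1.024, -1.478)
t=0.400: state=(0.501, -3.501)
t=0.600: state=(-0.233, -3.429)
t=0.610: state=(-0.267, -3.364)
next step: t=0.620: state=(-0.300, -3.294) — theta has crossed -0.28
linear interpolation between t=0.610 (-0.26696) and t=0.620 (-0.30026) → t≈0.614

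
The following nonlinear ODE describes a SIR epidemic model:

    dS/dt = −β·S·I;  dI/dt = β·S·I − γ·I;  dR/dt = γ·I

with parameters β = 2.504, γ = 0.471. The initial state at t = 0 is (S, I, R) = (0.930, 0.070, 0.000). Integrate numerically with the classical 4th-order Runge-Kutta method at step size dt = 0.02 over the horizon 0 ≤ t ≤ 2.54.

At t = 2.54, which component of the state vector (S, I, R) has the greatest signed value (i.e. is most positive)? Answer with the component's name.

t=0.000: state=(0.930, 0.070, 0.000)
step 1 (dt=0.02): k1=(-0.163, 0.130, 0.033), k2=(-0.166, 0.132, 0.034), k3=(-0.166, 0.132, 0.034), k4=(-0.169, 0.134, 0.034); state += dt/6·(k1+2k2+2k3+k4)
t=0.020: state=(0.927, 0.073, 0.001)
t=0.040: state=(0.923, 0.075, 0.001)
t=0.060: state=(0.920, 0.078, 0.002)
continuing one RK4 step at a time; state shown every 5 steps (Δt=0.1):
t=0.100: state=(0.912, 0.084, 0.004)
t=0.200: state=(0.891, 0.101, 0.008)
t=0.300: state=(0.867, 0.120, 0.013)
t=0.400: state=(0.839, 0.141, 0.019)
t=0.500: state=(0.808, 0.166, 0.026)
t=0.600: state=(0.772, 0.193, 0.035)
t=0.700: state=(0.733, 0.222, 0.045)
t=0.800: state=(0.691, 0.253, 0.056)
t=0.900: state=(0.646, 0.285, 0.069)
t=1.000: state=(0.599, 0.318, 0.083)
t=1.100: state=(0.551, 0.351, 0.098)
t=1.200: state=(0.503, 0.382, 0.116)
t=1.300: state=(0.455, 0.410, 0.134)
t=1.400: state=(0.409, 0.436, 0.154)
t=1.500: state=(0.366, 0.459, 0.175)
t=1.600: state=(0.325, 0.477, 0.198)
t=1.700: state=(0.288, 0.491, 0.220)
t=1.800: state=(0.255, 0.502, 0.244)
t=1.900: state=(0.224, 0.508, 0.268)
t=2.000: state=(0.197, 0.511, 0.292)
t=2.100: state=(0.174, 0.511, 0.316)
t=2.200: state=(0.153, 0.508, 0.340)
t=2.300: state=(0.135, 0.502, 0.363)
t=2.400: state=(0.119, 0.494, 0.387)
t=2.500: state=(0.105, 0.485, 0.410)
t=2.540: state=(0.100, 0.481, 0.419)
compare at T: S=0.100, I=0.481, R=0.419

largest component: I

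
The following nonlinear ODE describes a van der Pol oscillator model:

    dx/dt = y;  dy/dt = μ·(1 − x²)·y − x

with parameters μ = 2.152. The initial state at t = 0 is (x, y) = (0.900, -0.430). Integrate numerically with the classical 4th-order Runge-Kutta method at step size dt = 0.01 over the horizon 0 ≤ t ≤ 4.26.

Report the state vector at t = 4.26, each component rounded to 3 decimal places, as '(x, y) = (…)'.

(x, y) = (-0.608, 1.445)

t=0.000: state=(0.900, -0.430)
step 1 (dt=0.01): k1=(-0.430, -1.076), k2=(-0.435, -1.079), k3=(-0.435, -1.080), k4=(-0.441, -1.083); state += dt/6·(k1+2k2+2k3+k4)
t=0.010: state=(0.896, -0.441)
t=0.020: state=(0.891, -0.452)
t=0.030: state=(0.887, -0.463)
continuing one RK4 step at a time; state shown every 20 steps (Δt=0.2):
t=0.200: state=(0.791, -0.666)
t=0.400: state=(0.628, -0.983)
t=0.600: state=(0.387, -1.469)
t=0.800: state=(0.020, -2.260)
t=1.000: state=(-0.536, -3.298)
t=1.200: state=(-1.237, -3.382)
t=1.400: state=(-1.756, -1.667)
t=1.600: state=(-1.939, -0.343)
t=1.800: state=(-1.952, 0.124)
t=2.000: state=(-1.910, 0.266)
t=2.200: state=(-1.851, 0.319)
t=2.400: state=(-1.784, 0.350)
t=2.600: state=(-1.711, 0.378)
t=2.800: state=(-1.632, 0.409)
t=3.000: state=(-1.547, 0.446)
t=3.200: state=(-1.453, 0.494)
t=3.400: state=(-1.348, 0.557)
t=3.600: state=(-1.229, 0.645)
t=3.800: state=(-1.088, 0.773)
t=4.000: state=(-0.915, 0.972)
t=4.200: state=(-0.690, 1.304)
t=4.260: state=(-0.608, 1.445)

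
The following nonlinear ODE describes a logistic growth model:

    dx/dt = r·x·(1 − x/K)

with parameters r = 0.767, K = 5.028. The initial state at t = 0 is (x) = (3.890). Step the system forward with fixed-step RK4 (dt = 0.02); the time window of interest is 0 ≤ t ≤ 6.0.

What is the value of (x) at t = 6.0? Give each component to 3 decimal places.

t=0.000: state=(3.890)
step 1 (dt=0.02): k1=(0.675), k2=(0.672), k3=(0.672), k4=(0.670); state += dt/6·(k1+2k2+2k3+k4)
t=0.020: state=(3.903)
t=0.040: state=(3.917)
t=0.060: state=(3.930)
continuing one RK4 step at a time; state shown every 10 steps (Δt=0.2):
t=0.200: state=(4.019)
t=0.400: state=(4.137)
t=0.600: state=(4.244)
t=0.800: state=(4.341)
t=1.000: state=(4.427)
t=1.200: state=(4.503)
t=1.400: state=(4.571)
t=1.600: state=(4.631)
t=1.800: state=(4.684)
t=2.000: state=(4.730)
t=2.200: state=(4.770)
t=2.400: state=(4.805)
t=2.600: state=(4.835)
t=2.800: state=(4.862)
t=3.000: state=(4.885)
t=3.200: state=(4.905)
t=3.400: state=(4.922)
t=3.600: state=(4.937)
t=3.800: state=(4.949)
t=4.000: state=(4.961)
t=4.200: state=(4.970)
t=4.400: state=(4.978)
t=4.600: state=(4.985)
t=4.800: state=(4.991)
t=5.000: state=(4.996)
t=5.200: state=(5.001)
t=5.400: state=(5.005)
t=5.600: state=(5.008)
t=5.800: state=(5.011)
t=6.000: state=(5.013)

(x) = (5.013)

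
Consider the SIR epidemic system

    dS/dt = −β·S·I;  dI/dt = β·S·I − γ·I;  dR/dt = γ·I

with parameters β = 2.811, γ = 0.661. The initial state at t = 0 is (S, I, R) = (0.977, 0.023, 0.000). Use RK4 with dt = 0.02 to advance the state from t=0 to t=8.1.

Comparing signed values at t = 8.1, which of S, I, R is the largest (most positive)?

t=0.000: state=(0.977, 0.023, 0.000)
step 1 (dt=0.02): k1=(-0.063, 0.048, 0.015), k2=(-0.064, 0.049, 0.016), k3=(-0.064, 0.049, 0.016), k4=(-0.066, 0.050, 0.016); state += dt/6·(k1+2k2+2k3+k4)
t=0.020: state=(0.976, 0.024, 0.000)
t=0.040: state=(0.974, 0.025, 0.001)
t=0.060: state=(0.973, 0.026, 0.001)
continuing one RK4 step at a time; state shown every 25 steps (Δt=0.5):
t=0.500: state=(0.924, 0.063, 0.013)
t=1.000: state=(0.799, 0.154, 0.047)
t=1.500: state=(0.584, 0.295, 0.121)
t=2.000: state=(0.353, 0.408, 0.239)
t=2.500: state=(0.195, 0.426, 0.379)
t=3.000: state=(0.110, 0.377, 0.513)
t=3.500: state=(0.068, 0.306, 0.626)
t=4.000: state=(0.047, 0.238, 0.716)
t=4.500: state=(0.035, 0.181, 0.785)
t=5.000: state=(0.028, 0.136, 0.836)
t=5.500: state=(0.024, 0.101, 0.875)
t=6.000: state=(0.021, 0.075, 0.904)
t=6.500: state=(0.019, 0.055, 0.926)
t=7.000: state=(0.018, 0.041, 0.941)
t=7.500: state=(0.017, 0.030, 0.953)
t=8.000: state=(0.016, 0.022, 0.962)
t=8.100: state=(0.016, 0.021, 0.963)
compare at T: S=0.016, I=0.021, R=0.963

largest component: R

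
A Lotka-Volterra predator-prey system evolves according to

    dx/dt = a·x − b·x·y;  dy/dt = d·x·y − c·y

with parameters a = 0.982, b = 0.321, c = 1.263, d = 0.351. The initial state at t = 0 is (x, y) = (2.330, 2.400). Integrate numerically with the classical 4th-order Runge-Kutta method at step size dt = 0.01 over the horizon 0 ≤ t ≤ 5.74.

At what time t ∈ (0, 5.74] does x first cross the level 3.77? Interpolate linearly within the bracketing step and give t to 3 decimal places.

t=0.000: state=(2.330, 2.400)
step 1 (dt=0.01): k1=(0.493, -1.068), k2=(0.498, -1.064), k3=(0.498, -1.064), k4=(0.502, -1.059); state += dt/6·(k1+2k2+2k3+k4)
t=0.010: state=(2.335, 2.389)
t=0.020: state=(2.340, 2.379)
t=0.030: state=(2.345, 2.368)
continuing one RK4 step at a time; state shown every 20 steps (Δt=0.2):
t=0.200: state=(2.447, 2.204)
t=0.400: state=(2.598, 2.043)
t=0.600: state=(2.785, 1.917)
t=0.800: state=(3.007, 1.824)
t=1.000: state=(3.262, 1.766)
t=1.200: state=(3.547, 1.741)
t=1.340: state=(3.764, 1.746)
next step: t=1.350: state=(3.780, 1.747) — x has crossed 3.77
linear interpolation between t=1.340 (3.76364) and t=1.350 (3.77953) → t≈1.344

t = 1.344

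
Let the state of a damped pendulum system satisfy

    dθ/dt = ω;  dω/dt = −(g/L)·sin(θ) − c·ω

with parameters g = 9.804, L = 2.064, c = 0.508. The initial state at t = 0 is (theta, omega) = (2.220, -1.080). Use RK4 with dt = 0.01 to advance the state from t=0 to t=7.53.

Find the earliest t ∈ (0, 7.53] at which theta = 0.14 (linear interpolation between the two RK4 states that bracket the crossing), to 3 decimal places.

t=0.000: state=(2.220, -1.080)
step 1 (dt=0.01): k1=(-1.080, -3.235), k2=(-1.096, -3.242), k3=(-1.096, -3.242), k4=(-1.112, -3.250); state += dt/6·(k1+2k2+2k3+k4)
t=0.010: state=(2.209, -1.112)
t=0.020: state=(2.198, -1.145)
t=0.030: state=(2.186, -1.178)
continuing one RK4 step at a time; state shown every 25 steps (Δt=0.25):
t=0.250: state=(1.845, -1.937)
t=0.500: state=(1.250, -2.804)
t=0.750: state=(0.473, -3.297)
t=0.850: state=(0.144, -3.273)
next step: t=0.860: state=(0.111, -3.262) — theta has crossed 0.14
linear interpolation between t=0.850 (0.14378) and t=0.860 (0.11110) → t≈0.851

t = 0.851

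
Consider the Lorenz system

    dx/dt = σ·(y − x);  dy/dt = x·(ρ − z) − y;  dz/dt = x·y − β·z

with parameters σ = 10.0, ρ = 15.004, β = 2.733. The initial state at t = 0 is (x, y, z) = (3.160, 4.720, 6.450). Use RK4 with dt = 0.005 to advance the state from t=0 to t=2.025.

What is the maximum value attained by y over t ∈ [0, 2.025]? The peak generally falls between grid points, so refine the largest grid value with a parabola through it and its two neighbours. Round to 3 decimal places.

t=0.000: state=(3.160, 4.720, 6.450)
step 1 (dt=0.005): k1=(15.600, 22.311, -2.713), k2=(15.768, 22.610, -2.332), k3=(15.771, 22.610, -2.330), k4=(15.942, 22.910, -1.942); state += dt/6·(k1+2k2+2k3+k4)
t=0.005: state=(3.239, 4.833, 6.438)
t=0.010: state=(3.319, 4.949, 6.431)
t=0.015: state=(3.402, 5.068, 6.427)
continuing one RK4 step at a time; state shown every 20 steps (Δt=0.1):
t=0.100: state=(5.121, 7.519, 7.142)
t=0.200: state=(7.828, 10.617, 10.739)
t=0.300: state=(9.833, 10.513, 16.892)
t=0.400: state=(8.695, 6.002, 19.822)
t=0.500: state=(5.606, 2.680, 17.641)
t=0.600: state=(3.412, 1.990, 14.256)
t=0.700: state=(2.636, 2.413, 11.394)
t=0.800: state=(2.824, 3.386, 9.342)
t=0.900: state=(3.735, 5.003, 8.302)
t=1.000: state=(5.371, 7.357, 8.795)
t=1.100: state=(7.530, 9.667, 11.637)
t=1.200: state=(9.029, 9.548, 16.183)
t=1.300: state=(8.263, 6.367, 18.527)
t=1.400: state=(5.971, 3.678, 17.118)
t=1.500: state=(4.167, 2.936, 14.399)
t=1.600: state=(3.490, 3.318, 11.955)
t=1.700: state=(3.729, 4.347, 10.280)
t=1.800: state=(4.686, 5.966, 9.713)
t=1.900: state=(6.218, 7.927, 10.747)
t=2.000: state=(7.822, 9.113, 13.581)
t=2.025: state=(8.107, 9.083, 14.439)
largest grid value and its neighbours: y(0.245)=11.23228, y(0.250)=11.23988, y(0.255)=11.23346
parabola through these three points peaks at t≈0.250 with y≈11.23989

max y = 11.240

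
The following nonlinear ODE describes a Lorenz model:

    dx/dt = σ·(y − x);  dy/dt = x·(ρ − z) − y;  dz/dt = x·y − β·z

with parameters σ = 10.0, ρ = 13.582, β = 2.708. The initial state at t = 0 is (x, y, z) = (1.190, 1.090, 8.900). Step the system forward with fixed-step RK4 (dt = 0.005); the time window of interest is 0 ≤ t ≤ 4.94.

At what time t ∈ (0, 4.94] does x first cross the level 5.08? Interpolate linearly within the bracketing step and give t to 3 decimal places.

t = 0.421

t=0.000: state=(1.190, 1.090, 8.900)
step 1 (dt=0.005): k1=(-1.000, 4.482, -22.804), k2=(-0.863, 4.526, -22.639), k3=(-0.865, 4.527, -22.640), k4=(-0.730, 4.573, -22.475); state += dt/6·(k1+2k2+2k3+k4)
t=0.005: state=(1.186, 1.113, 8.787)
t=0.010: state=(1.183, 1.136, 8.675)
t=0.015: state=(1.181, 1.159, 8.565)
continuing one RK4 step at a time; state shown every 40 steps (Δt=0.2):
t=0.200: state=(1.852, 2.597, 5.582)
t=0.400: state=(4.605, 6.760, 5.589)
t=0.420: state=(5.053, 7.373, 5.959)
next step: t=0.425: state=(5.170, 7.529, 6.068) — x has crossed 5.08
linear interpolation between t=0.420 (5.05267) and t=0.425 (5.16965) → t≈0.421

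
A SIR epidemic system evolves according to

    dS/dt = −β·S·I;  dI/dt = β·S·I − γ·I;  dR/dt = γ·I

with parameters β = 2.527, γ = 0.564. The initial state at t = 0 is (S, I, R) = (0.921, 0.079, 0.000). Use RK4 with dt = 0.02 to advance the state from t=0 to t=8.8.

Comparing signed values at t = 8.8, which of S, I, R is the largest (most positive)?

largest component: R

t=0.000: state=(0.921, 0.079, 0.000)
step 1 (dt=0.02): k1=(-0.184, 0.139, 0.045), k2=(-0.187, 0.141, 0.045), k3=(-0.187, 0.141, 0.045), k4=(-0.190, 0.144, 0.046); state += dt/6·(k1+2k2+2k3+k4)
t=0.020: state=(0.917, 0.082, 0.001)
t=0.040: state=(0.913, 0.085, 0.002)
t=0.060: state=(0.909, 0.088, 0.003)
continuing one RK4 step at a time; state shown every 25 steps (Δt=0.5):
t=0.500: state=(0.788, 0.177, 0.035)
t=1.000: state=(0.577, 0.318, 0.104)
t=1.500: state=(0.357, 0.432, 0.212)
t=2.000: state=(0.201, 0.459, 0.339)
t=2.500: state=(0.115, 0.421, 0.464)
t=3.000: state=(0.070, 0.356, 0.574)
t=3.500: state=(0.047, 0.288, 0.665)
t=4.000: state=(0.034, 0.229, 0.737)
t=4.500: state=(0.026, 0.179, 0.795)
t=5.000: state=(0.021, 0.139, 0.839)
t=5.500: state=(0.018, 0.108, 0.874)
t=6.000: state=(0.016, 0.083, 0.901)
t=6.500: state=(0.015, 0.064, 0.921)
t=7.000: state=(0.014, 0.049, 0.937)
t=7.500: state=(0.013, 0.038, 0.949)
t=8.000: state=(0.013, 0.029, 0.959)
t=8.500: state=(0.012, 0.022, 0.966)
t=8.800: state=(0.012, 0.019, 0.969)
compare at T: S=0.012, I=0.019, R=0.969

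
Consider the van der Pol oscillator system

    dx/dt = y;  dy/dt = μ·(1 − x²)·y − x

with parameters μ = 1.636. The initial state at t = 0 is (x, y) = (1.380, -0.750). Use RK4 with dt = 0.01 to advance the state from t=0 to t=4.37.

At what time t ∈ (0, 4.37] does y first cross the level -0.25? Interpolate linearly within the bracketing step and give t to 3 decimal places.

t = 1.949

t=0.000: state=(1.380, -0.750)
step 1 (dt=0.01): k1=(-0.750, -0.270), k2=(-0.751, -0.277), k3=(-0.751, -0.277), k4=(-0.753, -0.284); state += dt/6·(k1+2k2+2k3+k4)
t=0.010: state=(1.372, -0.753)
t=0.020: state=(1.365, -0.756)
t=0.030: state=(1.357, -0.759)
continuing one RK4 step at a time; state shown every 20 steps (Δt=0.2):
t=0.200: state=(1.223, -0.832)
t=0.400: state=(1.043, -0.975)
t=0.600: state=(0.827, -1.205)
t=0.800: state=(0.552, -1.578)
t=1.000: state=(0.181, -2.171)
t=1.200: state=(-0.332, -2.975)
t=1.400: state=(-0.987, -3.412)
t=1.600: state=(-1.597, -2.451)
t=1.800: state=(-1.930, -0.939)
t=1.940: state=(-2.011, -0.281)
next step: t=1.950: state=(-2.014, -0.247) — y has crossed -0.25
linear interpolation between t=1.940 (-0.28067) and t=1.950 (-0.24739) → t≈1.949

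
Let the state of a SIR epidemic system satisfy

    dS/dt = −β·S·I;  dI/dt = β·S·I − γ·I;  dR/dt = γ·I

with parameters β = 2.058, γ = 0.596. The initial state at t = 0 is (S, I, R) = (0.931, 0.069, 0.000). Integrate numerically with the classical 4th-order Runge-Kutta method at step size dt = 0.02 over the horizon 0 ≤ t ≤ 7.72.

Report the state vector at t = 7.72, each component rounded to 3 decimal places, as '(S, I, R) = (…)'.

(S, I, R) = (0.039, 0.042, 0.919)

t=0.000: state=(0.931, 0.069, 0.000)
step 1 (dt=0.02): k1=(-0.132, 0.091, 0.041), k2=(-0.134, 0.092, 0.042), k3=(-0.134, 0.092, 0.042), k4=(-0.135, 0.093, 0.042); state += dt/6·(k1+2k2+2k3+k4)
t=0.020: state=(0.928, 0.071, 0.001)
t=0.040: state=(0.926, 0.073, 0.002)
t=0.060: state=(0.923, 0.075, 0.003)
continuing one RK4 step at a time; state shown every 25 steps (Δt=0.5):
t=0.500: state=(0.843, 0.128, 0.029)
t=1.000: state=(0.709, 0.212, 0.079)
t=1.500: state=(0.544, 0.300, 0.156)
t=2.000: state=(0.386, 0.359, 0.255)
t=2.500: state=(0.264, 0.371, 0.365)
t=3.000: state=(0.182, 0.345, 0.472)
t=3.500: state=(0.131, 0.301, 0.569)
t=4.000: state=(0.098, 0.251, 0.651)
t=4.500: state=(0.078, 0.204, 0.719)
t=5.000: state=(0.065, 0.163, 0.773)
t=5.500: state=(0.056, 0.128, 0.816)
t=6.000: state=(0.049, 0.101, 0.850)
t=6.500: state=(0.045, 0.078, 0.877)
t=7.000: state=(0.042, 0.061, 0.897)
t=7.500: state=(0.040, 0.047, 0.913)
t=7.720: state=(0.039, 0.042, 0.919)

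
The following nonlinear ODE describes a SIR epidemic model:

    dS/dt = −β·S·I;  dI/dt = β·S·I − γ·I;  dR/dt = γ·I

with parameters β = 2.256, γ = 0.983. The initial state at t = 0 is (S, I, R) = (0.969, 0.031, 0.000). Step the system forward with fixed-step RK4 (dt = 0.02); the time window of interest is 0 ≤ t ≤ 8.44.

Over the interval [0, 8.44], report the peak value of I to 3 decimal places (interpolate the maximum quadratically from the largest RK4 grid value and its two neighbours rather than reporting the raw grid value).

t=0.000: state=(0.969, 0.031, 0.000)
step 1 (dt=0.02): k1=(-0.068, 0.037, 0.030), k2=(-0.069, 0.038, 0.031), k3=(-0.069, 0.038, 0.031), k4=(-0.069, 0.038, 0.031); state += dt/6·(k1+2k2+2k3+k4)
t=0.020: state=(0.968, 0.032, 0.001)
t=0.040: state=(0.966, 0.033, 0.001)
t=0.060: state=(0.965, 0.033, 0.002)
continuing one RK4 step at a time; state shown every 25 steps (Δt=0.5):
t=0.500: state=(0.924, 0.055, 0.021)
t=1.000: state=(0.851, 0.092, 0.056)
t=1.500: state=(0.747, 0.139, 0.113)
t=2.000: state=(0.622, 0.185, 0.193)
t=2.500: state=(0.496, 0.212, 0.292)
t=3.000: state=(0.389, 0.213, 0.398)
t=3.500: state=(0.309, 0.193, 0.498)
t=4.000: state=(0.253, 0.162, 0.585)
t=4.500: state=(0.215, 0.129, 0.657)
t=5.000: state=(0.189, 0.099, 0.712)
t=5.500: state=(0.171, 0.074, 0.755)
t=6.000: state=(0.160, 0.054, 0.786)
t=6.500: state=(0.151, 0.040, 0.809)
t=7.000: state=(0.146, 0.029, 0.826)
t=7.500: state=(0.142, 0.021, 0.838)
t=8.000: state=(0.139, 0.015, 0.846)
t=8.440: state=(0.137, 0.011, 0.852)
largest grid value and its neighbours: I(2.740)=0.21598, I(2.760)=0.21602, I(2.780)=0.21601
parabola through these three points peaks at t≈2.767 with I≈0.21602

max I = 0.216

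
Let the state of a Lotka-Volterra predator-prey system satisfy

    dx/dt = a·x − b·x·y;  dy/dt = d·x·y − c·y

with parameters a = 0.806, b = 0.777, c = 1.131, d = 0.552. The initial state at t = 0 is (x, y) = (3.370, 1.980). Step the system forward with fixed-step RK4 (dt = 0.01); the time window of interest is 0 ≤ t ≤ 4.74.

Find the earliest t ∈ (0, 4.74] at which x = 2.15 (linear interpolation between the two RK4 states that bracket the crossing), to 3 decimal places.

t=0.000: state=(3.370, 1.980)
step 1 (dt=0.01): k1=(-2.468, 1.444), k2=(-2.478, 1.436), k3=(-2.478, 1.436), k4=(-2.488, 1.427); state += dt/6·(k1+2k2+2k3+k4)
t=0.010: state=(3.345, 1.994)
t=0.020: state=(3.320, 2.009)
t=0.030: state=(3.295, 2.023)
continuing one RK4 step at a time; state shown every 20 steps (Δt=0.2):
t=0.200: state=(2.852, 2.227)
t=0.400: state=(2.342, 2.365)
t=0.480: state=(2.155, 2.386)
next step: t=0.490: state=(2.132, 2.387) — x has crossed 2.15
linear interpolation between t=0.480 (2.15459) and t=0.490 (2.13212) → t≈0.482

t = 0.482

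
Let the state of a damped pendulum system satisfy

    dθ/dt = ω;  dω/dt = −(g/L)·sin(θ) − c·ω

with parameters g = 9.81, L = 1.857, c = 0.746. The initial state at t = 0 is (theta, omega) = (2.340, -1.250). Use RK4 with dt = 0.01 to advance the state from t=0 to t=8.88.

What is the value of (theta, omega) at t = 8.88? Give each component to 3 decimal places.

(theta, omega) = (0.068, -0.089)

t=0.000: state=(2.340, -1.250)
step 1 (dt=0.01): k1=(-1.250, -2.863), k2=(-1.264, -2.875), k3=(-1.264, -2.875), k4=(-1.279, -2.888); state += dt/6·(k1+2k2+2k3+k4)
t=0.010: state=(2.327, -1.279)
t=0.020: state=(2.314, -1.308)
t=0.030: state=(2.301, -1.337)
continuing one RK4 step at a time; state shown every 50 steps (Δt=0.5):
t=0.500: state=(1.315, -2.877)
t=1.000: state=(-0.269, -2.879)
t=1.500: state=(-1.119, -0.408)
t=2.000: state=(-0.772, 1.584)
t=2.500: state=(0.145, 1.696)
t=3.000: state=(0.638, 0.175)
t=3.500: state=(0.380, -1.031)
t=4.000: state=(-0.160, -0.899)
t=4.500: state=(-0.376, 0.065)
t=5.000: state=(-0.160, 0.667)
t=5.500: state=(0.145, 0.432)
t=6.000: state=(0.213, -0.153)
t=6.500: state=(0.051, -0.407)
t=7.000: state=(-0.111, -0.182)
t=7.500: state=(-0.113, 0.152)
t=8.000: state=(-0.003, 0.232)
t=8.500: state=(0.075, 0.059)
t=8.880: state=(0.068, -0.089)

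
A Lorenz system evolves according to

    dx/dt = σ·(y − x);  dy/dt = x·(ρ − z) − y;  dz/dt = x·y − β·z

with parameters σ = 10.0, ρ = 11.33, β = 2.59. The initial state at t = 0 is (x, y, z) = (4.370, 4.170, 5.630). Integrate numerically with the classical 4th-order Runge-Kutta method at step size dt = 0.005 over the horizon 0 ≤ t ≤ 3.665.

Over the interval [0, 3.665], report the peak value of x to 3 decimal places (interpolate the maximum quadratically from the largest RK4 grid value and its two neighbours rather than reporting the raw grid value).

max x = 7.400

t=0.000: state=(4.370, 4.170, 5.630)
step 1 (dt=0.005): k1=(-2.000, 20.739, 3.641), k2=(-1.432, 20.619, 3.823), k3=(-1.449, 20.625, 3.827), k4=(-0.896, 20.511, 4.011); state += dt/6·(k1+2k2+2k3+k4)
t=0.005: state=(4.363, 4.273, 5.649)
t=0.010: state=(4.361, 4.375, 5.670)
t=0.015: state=(4.364, 4.476, 5.693)
continuing one RK4 step at a time; state shown every 40 steps (Δt=0.2):
t=0.200: state=(6.283, 7.622, 8.445)
t=0.400: state=(7.129, 6.281, 13.322)
t=0.600: state=(4.452, 3.265, 11.941)
t=0.800: state=(3.318, 3.317, 8.884)
t=1.000: state=(4.137, 4.896, 7.627)
t=1.200: state=(5.938, 6.770, 9.369)
t=1.400: state=(6.400, 5.911, 12.183)
t=1.600: state=(4.812, 4.049, 11.454)
t=1.800: state=(4.038, 4.040, 9.422)
t=2.000: state=(4.655, 5.202, 8.708)
t=2.200: state=(5.789, 6.219, 10.035)
t=2.400: state=(5.865, 5.505, 11.538)
t=2.600: state=(4.889, 4.448, 10.938)
t=2.800: state=(4.484, 4.535, 9.668)
t=3.000: state=(4.971, 5.345, 9.394)
t=3.200: state=(5.632, 5.822, 10.357)
t=3.400: state=(5.532, 5.272, 11.101)
t=3.600: state=(4.937, 4.696, 10.605)
t=3.665: state=(4.811, 4.666, 10.322)
largest grid value and its neighbours: x(0.335)=7.39960, x(0.340)=7.39995, x(0.345)=7.39671
parabola through these three points peaks at t≈0.338 with x≈7.40024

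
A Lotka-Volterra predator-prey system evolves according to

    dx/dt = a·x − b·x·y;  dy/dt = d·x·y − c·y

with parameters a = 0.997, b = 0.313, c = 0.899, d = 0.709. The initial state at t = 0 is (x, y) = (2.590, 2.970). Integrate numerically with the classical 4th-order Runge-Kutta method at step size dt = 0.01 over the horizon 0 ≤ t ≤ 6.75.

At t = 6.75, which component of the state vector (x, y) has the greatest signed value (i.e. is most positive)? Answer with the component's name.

t=0.000: state=(2.590, 2.970)
step 1 (dt=0.01): k1=(0.175, 2.784), k2=(0.163, 2.799), k3=(0.163, 2.799), k4=(0.152, 2.814); state += dt/6·(k1+2k2+2k3+k4)
t=0.010: state=(2.592, 2.998)
t=0.020: state=(2.593, 3.026)
t=0.030: state=(2.594, 3.055)
continuing one RK4 step at a time; state shown every 25 steps (Δt=0.25):
t=0.250: state=(2.557, 3.752)
t=0.500: state=(2.363, 4.646)
t=0.750: state=(2.037, 5.489)
t=1.000: state=(1.659, 6.084)
t=1.250: state=(1.307, 6.314)
t=1.500: state=(1.026, 6.195)
t=1.750: state=(0.822, 5.822)
t=2.000: state=(0.682, 5.308)
t=2.250: state=(0.590, 4.742)
t=2.500: state=(0.534, 4.183)
t=2.750: state=(0.504, 3.662)
t=3.000: state=(0.495, 3.195)
t=3.250: state=(0.503, 2.787)
t=3.500: state=(0.526, 2.438)
t=3.750: state=(0.564, 2.144)
t=4.000: state=(0.618, 1.901)
t=4.250: state=(0.689, 1.705)
t=4.500: state=(0.779, 1.550)
t=4.750: state=(0.889, 1.435)
t=5.000: state=(1.023, 1.357)
t=5.250: state=(1.182, 1.318)
t=5.500: state=(1.369, 1.319)
t=5.750: state=(1.582, 1.368)
t=6.000: state=(1.816, 1.476)
t=6.250: state=(2.062, 1.662)
t=6.500: state=(2.299, 1.955)
t=6.750: state=(2.491, 2.390)
compare at T: x=2.491, y=2.390

largest component: x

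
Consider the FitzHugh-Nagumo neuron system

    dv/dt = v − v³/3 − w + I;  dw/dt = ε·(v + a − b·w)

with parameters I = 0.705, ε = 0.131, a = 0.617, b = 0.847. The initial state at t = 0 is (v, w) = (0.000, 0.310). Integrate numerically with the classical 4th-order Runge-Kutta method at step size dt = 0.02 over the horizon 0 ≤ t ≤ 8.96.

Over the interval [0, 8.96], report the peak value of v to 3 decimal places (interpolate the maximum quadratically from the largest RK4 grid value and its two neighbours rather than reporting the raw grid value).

t=0.000: state=(0.000, 0.310)
step 1 (dt=0.02): k1=(0.395, 0.046), k2=(0.398, 0.047), k3=(0.399, 0.047), k4=(0.402, 0.047); state += dt/6·(k1+2k2+2k3+k4)
t=0.020: state=(0.008, 0.311)
t=0.040: state=(0.016, 0.312)
t=0.060: state=(0.024, 0.313)
continuing one RK4 step at a time; state shown every 25 steps (Δt=0.5):
t=0.500: state=(0.247, 0.340)
t=1.000: state=(0.614, 0.388)
t=1.500: state=(1.070, 0.460)
t=2.000: state=(1.453, 0.556)
t=2.500: state=(1.643, 0.665)
t=3.000: state=(1.690, 0.775)
t=3.500: state=(1.674, 0.880)
t=4.000: state=(1.634, 0.977)
t=4.500: state=(1.585, 1.066)
t=5.000: state=(1.532, 1.147)
t=5.500: state=(1.477, 1.220)
t=6.000: state=(1.420, 1.286)
t=6.500: state=(1.361, 1.345)
t=7.000: state=(1.300, 1.396)
t=7.500: state=(1.237, 1.441)
t=8.000: state=(1.170, 1.479)
t=8.500: state=(1.098, 1.511)
t=8.960: state=(1.027, 1.534)
largest grid value and its neighbours: v(3.020)=1.69019, v(3.040)=1.69027, v(3.060)=1.69027
parabola through these three points peaks at t≈3.049 with v≈1.69028

max v = 1.690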